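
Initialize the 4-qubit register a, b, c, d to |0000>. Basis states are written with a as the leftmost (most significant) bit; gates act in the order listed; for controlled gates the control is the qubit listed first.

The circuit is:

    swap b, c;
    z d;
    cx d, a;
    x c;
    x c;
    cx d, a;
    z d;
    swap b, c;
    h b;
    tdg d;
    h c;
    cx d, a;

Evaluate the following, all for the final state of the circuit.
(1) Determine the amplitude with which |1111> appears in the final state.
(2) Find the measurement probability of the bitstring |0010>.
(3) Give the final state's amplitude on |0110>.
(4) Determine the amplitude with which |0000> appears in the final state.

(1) The amplitude on |1111> is 0. Key observation: gates 1-8 undo each other exactly, leaving only the rest of the circuit to track.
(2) A full measurement returns |0010> with probability 1/4.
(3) The final state's coefficient on |0110> equals 1/2.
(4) |0000> carries amplitude 1/2 in the final state.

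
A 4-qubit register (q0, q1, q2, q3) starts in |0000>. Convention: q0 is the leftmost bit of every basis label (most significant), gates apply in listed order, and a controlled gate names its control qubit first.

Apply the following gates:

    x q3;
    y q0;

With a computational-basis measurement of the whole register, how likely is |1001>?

A full measurement returns |1001> with probability 1.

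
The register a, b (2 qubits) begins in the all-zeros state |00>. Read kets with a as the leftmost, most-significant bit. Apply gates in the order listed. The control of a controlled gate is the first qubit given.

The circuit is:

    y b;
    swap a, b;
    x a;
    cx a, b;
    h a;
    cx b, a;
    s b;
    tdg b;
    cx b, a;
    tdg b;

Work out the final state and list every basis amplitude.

After the circuit, the state carries amplitude sqrt(2)*I/2 on |00>, 0 on |01>, sqrt(2)*I/2 on |10>, 0 on |11>.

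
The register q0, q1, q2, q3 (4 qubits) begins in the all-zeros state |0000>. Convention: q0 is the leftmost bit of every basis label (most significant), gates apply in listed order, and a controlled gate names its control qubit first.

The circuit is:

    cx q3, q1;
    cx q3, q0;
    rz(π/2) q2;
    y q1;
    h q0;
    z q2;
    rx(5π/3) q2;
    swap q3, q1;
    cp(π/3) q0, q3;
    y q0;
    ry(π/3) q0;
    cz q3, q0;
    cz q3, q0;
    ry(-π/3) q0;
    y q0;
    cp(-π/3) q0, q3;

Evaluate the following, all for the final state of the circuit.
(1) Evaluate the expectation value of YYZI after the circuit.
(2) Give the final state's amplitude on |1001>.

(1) In the final state, YYZI has expectation 0. Key observation: the block from step 9 through step 16 cancels to the identity and can be dropped.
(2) The final state's coefficient on |1001> equals -sqrt(6)*exp(I*pi/4)/4.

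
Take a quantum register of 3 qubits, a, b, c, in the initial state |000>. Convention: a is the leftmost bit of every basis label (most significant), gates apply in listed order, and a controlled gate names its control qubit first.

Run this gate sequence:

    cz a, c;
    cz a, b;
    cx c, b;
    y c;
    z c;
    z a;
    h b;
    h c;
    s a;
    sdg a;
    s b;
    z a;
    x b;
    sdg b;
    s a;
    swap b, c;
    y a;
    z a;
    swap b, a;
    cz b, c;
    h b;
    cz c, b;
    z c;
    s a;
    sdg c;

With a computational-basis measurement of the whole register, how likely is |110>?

Outcome |110> occurs with probability 1/8.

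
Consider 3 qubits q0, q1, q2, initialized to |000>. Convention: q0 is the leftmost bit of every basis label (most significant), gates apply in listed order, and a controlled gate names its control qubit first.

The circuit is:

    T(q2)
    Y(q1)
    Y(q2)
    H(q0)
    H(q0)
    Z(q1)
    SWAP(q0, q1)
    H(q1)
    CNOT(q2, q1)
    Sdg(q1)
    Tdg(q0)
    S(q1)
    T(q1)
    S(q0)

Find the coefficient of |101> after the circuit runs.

|101> carries amplitude sqrt(2)*exp(I*pi/4)/2 in the final state.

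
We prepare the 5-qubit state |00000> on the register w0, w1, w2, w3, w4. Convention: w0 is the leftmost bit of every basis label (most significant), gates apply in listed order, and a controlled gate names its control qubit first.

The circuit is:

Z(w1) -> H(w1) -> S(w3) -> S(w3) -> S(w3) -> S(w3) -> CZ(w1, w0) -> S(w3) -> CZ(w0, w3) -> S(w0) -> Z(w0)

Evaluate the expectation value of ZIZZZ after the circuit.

The expectation value of ZIZZZ is 1. Key observation: gates 3-6 undo each other exactly, leaving only the rest of the circuit to track.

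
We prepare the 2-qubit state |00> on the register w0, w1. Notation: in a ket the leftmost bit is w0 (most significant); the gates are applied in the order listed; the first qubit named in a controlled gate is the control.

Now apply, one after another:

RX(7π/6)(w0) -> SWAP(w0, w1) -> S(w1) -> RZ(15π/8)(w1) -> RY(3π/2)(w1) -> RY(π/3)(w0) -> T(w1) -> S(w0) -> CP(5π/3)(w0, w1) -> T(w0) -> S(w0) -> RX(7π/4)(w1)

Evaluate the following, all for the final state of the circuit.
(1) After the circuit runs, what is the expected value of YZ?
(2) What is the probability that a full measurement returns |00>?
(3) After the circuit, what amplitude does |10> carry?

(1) In the final state, YZ has expectation 3*sqrt(1/2 - sqrt(2)/4)*sqrt(sqrt(2)/4 + 1/2)/4 - sqrt(6)*I*exp(-I*pi/12)/16 - sqrt(6)*I*exp(-I*pi/4)/16 - 3*sqrt(1/2 - sqrt(2)/4)*sqrt(sqrt(2)/4 + 1/2)*exp(I*pi/6)/8 - sqrt(6)*I*exp(I*pi/24)/64 - sqrt(6)*I*exp(I*pi/8)/64 - sqrt(3)*sqrt(1/2 - sqrt(2)/4)*sqrt(sqrt(2)/4 + 1/2)*exp(7*I*pi/24)/16 - sqrt(6)*I*exp(-5*I*pi/24)/64 - sqrt(6)*I*exp(3*I*pi/8)/64 + sqrt(3)*sqrt(1/2 - sqrt(2)/4)*sqrt(sqrt(2)/4 + 1/2)*exp(-I*pi/24)/16 + sqrt(3)*sqrt(1/2 - sqrt(2)/4)*sqrt(sqrt(2)/4 + 1/2)*exp(I*pi/24)/16 + sqrt(6)*I*exp(-3*I*pi/8)/64 + sqrt(6)*I*exp(5*I*pi/24)/64 - sqrt(3)*sqrt(1/2 - sqrt(2)/4)*sqrt(sqrt(2)/4 + 1/2)*exp(-7*I*pi/24)/16 + sqrt(6)*I*exp(-I*pi/8)/64 + sqrt(6)*I*exp(-I*pi/24)/64 - 3*sqrt(1/2 - sqrt(2)/4)*sqrt(sqrt(2)/4 + 1/2)*exp(-I*pi/6)/8 + sqrt(6)*I*exp(I*pi/4)/16 + sqrt(6)*I*exp(I*pi/12)/16.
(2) The probability of measuring |00> is -3*sqrt(3)/32 - 3*sqrt(2)*sqrt(sqrt(2) + 2)/64 - 3*sqrt(2 - sqrt(2))*(sqrt(2) + 2)/128 + 3*(2 - sqrt(2))*sqrt(sqrt(2) + 2)/128 + 3/8.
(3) The final state's coefficient on |10> equals sqrt(3)*sqrt(sqrt(2)/4 + 1/2)*exp(-11*I*pi/16)/8 + I*sqrt(1/2 - sqrt(2)/4)*exp(-37*I*pi/48)/8 - I*sqrt(1/2 - sqrt(2)/4)*exp(-43*I*pi/48)/8 - sqrt(3)*I*sqrt(1/2 - sqrt(2)/4)*exp(-37*I*pi/48)/8 - sqrt(sqrt(2)/4 + 1/2)*exp(-13*I*pi/16)/8 - sqrt(3)*I*sqrt(1/2 - sqrt(2)/4)*exp(-43*I*pi/48)/8 - sqrt(sqrt(2)/4 + 1/2)*exp(-11*I*pi/16)/8 - sqrt(3)*sqrt(sqrt(2)/4 + 1/2)*exp(-13*I*pi/16)/8.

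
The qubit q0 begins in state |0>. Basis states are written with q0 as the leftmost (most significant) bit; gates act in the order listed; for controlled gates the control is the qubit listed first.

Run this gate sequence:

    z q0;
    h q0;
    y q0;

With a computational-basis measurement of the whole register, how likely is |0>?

The probability of measuring |0> is 1/2.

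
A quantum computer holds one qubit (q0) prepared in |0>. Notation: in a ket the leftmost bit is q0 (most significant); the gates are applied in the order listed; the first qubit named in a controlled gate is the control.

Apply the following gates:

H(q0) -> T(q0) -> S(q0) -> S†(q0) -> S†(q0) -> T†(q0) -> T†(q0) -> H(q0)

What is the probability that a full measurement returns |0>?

A full measurement returns |0> with probability 1/2 - sqrt(2)/4.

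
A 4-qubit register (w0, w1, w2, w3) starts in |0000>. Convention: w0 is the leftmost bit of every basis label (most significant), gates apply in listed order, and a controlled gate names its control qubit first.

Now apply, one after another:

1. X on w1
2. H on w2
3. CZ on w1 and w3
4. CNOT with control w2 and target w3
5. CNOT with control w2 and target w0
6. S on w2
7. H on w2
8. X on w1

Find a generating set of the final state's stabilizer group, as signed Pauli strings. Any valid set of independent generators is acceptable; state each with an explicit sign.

The stabilizer group can be generated by +XIZY, +IIXZ, +ZIIZ, +IZII, among other valid generating sets.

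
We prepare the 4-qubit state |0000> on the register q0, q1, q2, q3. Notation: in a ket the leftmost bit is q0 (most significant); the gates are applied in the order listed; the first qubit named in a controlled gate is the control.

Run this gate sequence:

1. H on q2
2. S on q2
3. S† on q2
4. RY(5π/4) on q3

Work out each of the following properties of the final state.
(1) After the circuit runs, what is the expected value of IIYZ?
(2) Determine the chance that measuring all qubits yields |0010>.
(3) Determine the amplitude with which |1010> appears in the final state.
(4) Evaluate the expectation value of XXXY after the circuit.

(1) The expectation value of IIYZ is 0. Key observation: the block from step 2 through step 3 cancels to the identity and can be dropped.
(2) The probability of measuring |0010> is 1/4 - sqrt(2)/8.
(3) The amplitude on |1010> is 0.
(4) The observable XXXY averages to 0.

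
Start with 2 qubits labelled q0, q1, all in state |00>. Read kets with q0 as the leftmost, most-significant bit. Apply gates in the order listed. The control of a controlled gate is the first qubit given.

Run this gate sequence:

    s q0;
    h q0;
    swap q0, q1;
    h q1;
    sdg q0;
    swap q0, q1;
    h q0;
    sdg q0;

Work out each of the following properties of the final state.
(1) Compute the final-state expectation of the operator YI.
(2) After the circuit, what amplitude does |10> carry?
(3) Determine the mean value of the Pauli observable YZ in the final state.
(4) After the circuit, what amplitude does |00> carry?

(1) The expectation value of YI is -1.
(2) |10> carries amplitude -sqrt(2)*I/2 in the final state.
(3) In the final state, YZ has expectation -1.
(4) The final state's coefficient on |00> equals sqrt(2)/2.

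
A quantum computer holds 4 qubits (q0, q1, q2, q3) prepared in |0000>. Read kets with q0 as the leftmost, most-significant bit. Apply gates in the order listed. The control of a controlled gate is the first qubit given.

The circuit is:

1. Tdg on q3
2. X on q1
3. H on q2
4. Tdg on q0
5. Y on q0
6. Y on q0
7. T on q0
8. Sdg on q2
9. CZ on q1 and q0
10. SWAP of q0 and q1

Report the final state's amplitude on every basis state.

The final amplitudes are sqrt(2)/2 on |1000>, -sqrt(2)*I/2 on |1010>, and 0 on every other basis state.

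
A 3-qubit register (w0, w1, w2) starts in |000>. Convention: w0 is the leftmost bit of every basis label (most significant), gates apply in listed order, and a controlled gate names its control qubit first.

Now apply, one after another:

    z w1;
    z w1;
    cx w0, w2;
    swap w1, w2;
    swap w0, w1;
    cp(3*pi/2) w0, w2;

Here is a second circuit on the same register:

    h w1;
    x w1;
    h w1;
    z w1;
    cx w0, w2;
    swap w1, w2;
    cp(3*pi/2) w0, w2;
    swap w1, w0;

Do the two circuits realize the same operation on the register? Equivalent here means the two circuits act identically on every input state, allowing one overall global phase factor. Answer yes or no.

No, they are not equivalent — no single phase factor reconciles the two unitaries.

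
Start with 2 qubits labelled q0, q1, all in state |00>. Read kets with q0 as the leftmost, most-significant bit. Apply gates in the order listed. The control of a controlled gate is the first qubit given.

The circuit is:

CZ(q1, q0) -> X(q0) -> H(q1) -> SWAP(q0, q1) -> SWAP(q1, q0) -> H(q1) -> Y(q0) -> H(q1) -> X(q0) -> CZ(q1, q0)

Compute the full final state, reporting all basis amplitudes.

After the circuit, the state carries amplitude 0 on |00>, 0 on |01>, -sqrt(2)*I/2 on |10>, sqrt(2)*I/2 on |11>.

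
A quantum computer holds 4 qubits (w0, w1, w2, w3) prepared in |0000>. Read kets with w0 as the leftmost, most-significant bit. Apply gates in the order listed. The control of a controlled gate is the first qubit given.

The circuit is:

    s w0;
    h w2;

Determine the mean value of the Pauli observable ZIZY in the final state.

The observable ZIZY averages to 0.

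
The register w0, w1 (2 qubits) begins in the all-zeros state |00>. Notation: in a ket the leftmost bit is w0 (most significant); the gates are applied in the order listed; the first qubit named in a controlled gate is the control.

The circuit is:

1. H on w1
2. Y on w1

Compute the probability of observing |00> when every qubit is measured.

Outcome |00> occurs with probability 1/2.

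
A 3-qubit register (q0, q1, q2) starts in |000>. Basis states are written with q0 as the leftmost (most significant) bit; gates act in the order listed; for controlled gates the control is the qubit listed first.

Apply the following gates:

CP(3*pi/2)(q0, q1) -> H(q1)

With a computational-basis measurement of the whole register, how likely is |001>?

The probability of measuring |001> is 0.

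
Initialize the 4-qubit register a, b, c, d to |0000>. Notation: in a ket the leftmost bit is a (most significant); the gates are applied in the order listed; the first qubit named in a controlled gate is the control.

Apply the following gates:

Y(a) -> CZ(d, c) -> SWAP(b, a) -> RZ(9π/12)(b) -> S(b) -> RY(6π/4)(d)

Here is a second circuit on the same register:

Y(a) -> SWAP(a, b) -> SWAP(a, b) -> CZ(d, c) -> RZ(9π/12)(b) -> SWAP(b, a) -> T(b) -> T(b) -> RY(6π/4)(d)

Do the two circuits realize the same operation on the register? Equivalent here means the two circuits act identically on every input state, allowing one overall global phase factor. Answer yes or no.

No, they are not equivalent — no single phase factor reconciles the two unitaries.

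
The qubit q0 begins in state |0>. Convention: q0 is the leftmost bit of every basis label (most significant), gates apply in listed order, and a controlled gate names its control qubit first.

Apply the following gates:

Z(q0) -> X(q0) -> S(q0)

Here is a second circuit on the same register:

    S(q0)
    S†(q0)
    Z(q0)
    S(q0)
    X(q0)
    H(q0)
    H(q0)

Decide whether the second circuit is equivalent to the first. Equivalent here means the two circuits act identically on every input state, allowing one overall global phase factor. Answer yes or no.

No: there is an input state on which the two circuits produce genuinely different outputs (not merely differing by a phase).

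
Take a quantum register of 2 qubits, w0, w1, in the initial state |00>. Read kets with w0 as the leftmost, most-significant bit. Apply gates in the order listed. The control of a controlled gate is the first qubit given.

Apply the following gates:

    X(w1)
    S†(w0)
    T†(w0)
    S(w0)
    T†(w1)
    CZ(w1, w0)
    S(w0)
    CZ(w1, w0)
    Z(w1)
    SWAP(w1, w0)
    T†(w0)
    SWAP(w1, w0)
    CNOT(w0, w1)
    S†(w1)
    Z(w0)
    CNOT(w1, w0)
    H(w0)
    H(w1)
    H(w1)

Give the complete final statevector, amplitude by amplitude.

The resulting statevector has amplitude 0 on |00>, sqrt(2)/2 on |01>, 0 on |10>, -sqrt(2)/2 on |11>. Key observation: the block from step 18 through step 19 cancels to the identity and can be dropped.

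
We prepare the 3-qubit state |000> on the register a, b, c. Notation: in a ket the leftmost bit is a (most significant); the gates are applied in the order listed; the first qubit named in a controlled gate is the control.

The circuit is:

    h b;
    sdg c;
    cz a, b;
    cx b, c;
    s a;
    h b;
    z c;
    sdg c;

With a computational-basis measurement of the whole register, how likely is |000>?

A full measurement returns |000> with probability 1/4.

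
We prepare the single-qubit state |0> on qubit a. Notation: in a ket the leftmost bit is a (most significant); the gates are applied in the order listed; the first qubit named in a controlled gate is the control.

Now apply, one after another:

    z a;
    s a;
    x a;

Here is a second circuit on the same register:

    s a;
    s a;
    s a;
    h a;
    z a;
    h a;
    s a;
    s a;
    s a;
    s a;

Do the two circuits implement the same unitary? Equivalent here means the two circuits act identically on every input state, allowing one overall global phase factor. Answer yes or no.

Yes, they are equivalent — the unitaries differ by at most a global phase.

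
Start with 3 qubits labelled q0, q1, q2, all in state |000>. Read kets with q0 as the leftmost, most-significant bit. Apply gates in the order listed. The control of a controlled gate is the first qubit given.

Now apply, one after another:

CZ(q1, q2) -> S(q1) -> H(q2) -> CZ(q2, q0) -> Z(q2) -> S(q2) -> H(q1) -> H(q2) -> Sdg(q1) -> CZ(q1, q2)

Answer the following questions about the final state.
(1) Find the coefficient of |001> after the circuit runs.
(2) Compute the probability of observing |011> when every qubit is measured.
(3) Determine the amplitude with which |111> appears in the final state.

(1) The final state's coefficient on |001> equals sqrt(2)*(1 + I)/4.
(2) A full measurement returns |011> with probability 1/4.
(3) |111> carries amplitude 0 in the final state.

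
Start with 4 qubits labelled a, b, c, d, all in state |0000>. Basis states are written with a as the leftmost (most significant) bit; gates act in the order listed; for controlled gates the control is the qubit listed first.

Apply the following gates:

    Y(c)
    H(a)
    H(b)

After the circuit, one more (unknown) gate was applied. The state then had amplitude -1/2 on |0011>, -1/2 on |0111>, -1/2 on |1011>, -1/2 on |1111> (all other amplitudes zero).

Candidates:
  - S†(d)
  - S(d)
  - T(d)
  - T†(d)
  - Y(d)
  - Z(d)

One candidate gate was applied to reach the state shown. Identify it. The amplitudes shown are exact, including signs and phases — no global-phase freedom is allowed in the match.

The unique candidate consistent with the amplitudes is Y(d).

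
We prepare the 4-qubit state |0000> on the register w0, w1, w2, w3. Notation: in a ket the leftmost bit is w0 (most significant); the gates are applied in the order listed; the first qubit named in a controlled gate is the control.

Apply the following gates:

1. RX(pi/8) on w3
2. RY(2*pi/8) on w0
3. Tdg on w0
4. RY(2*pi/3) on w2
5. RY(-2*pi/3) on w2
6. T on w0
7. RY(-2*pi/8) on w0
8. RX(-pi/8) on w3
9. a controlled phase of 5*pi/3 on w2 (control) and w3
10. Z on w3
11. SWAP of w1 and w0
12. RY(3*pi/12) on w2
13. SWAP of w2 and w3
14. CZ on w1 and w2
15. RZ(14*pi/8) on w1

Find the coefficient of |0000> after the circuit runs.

The amplitude on |0000> is sqrt(sqrt(2)/4 + 1/2)*exp(-7*I*pi/8)*cos(pi/16)**2 + sqrt(sqrt(2)/4 + 1/2)*exp(-7*I*pi/8)*sin(pi/16)**2.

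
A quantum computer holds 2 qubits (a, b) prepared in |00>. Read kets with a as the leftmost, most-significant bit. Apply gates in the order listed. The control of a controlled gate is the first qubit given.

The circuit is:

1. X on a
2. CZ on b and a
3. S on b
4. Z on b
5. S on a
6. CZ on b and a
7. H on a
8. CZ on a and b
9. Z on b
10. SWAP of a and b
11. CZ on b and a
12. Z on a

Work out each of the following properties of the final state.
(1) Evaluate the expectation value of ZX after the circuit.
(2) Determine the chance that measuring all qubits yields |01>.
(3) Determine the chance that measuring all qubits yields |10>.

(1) The expectation value of ZX is -1.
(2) A full measurement returns |01> with probability 1/2.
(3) The probability of measuring |10> is 0.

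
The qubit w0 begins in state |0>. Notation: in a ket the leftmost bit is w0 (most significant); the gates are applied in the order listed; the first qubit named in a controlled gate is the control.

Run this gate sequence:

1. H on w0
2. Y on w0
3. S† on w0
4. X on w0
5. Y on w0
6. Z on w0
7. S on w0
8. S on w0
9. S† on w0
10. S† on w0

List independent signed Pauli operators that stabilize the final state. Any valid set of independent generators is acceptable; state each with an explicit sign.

The stabilizer group can be generated by +Y, among other valid generating sets.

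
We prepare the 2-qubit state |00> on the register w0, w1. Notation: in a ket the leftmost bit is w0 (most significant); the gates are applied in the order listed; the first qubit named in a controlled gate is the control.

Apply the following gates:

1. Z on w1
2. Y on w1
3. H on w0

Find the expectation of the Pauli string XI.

The observable XI averages to 1.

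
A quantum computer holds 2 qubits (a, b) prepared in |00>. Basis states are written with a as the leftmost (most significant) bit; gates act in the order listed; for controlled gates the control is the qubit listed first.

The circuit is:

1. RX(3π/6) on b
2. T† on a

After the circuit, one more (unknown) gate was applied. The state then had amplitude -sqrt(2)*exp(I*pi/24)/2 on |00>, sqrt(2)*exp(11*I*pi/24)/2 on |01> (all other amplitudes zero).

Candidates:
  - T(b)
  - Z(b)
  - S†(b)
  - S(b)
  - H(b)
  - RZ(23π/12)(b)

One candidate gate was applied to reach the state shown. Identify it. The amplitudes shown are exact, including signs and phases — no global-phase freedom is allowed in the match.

The unique candidate consistent with the amplitudes is RZ(23π/12)(b).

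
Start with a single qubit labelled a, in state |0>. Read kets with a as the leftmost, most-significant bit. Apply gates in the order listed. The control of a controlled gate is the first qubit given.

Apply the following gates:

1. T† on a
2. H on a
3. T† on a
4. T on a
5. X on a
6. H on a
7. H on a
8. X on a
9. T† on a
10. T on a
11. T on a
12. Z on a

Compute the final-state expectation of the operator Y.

The observable Y averages to -sqrt(2)/2.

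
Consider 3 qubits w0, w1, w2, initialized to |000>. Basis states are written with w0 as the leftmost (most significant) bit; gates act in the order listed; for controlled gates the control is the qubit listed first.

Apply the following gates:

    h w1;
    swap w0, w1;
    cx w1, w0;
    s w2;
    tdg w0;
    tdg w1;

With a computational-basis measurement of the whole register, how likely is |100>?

The probability of measuring |100> is 1/2.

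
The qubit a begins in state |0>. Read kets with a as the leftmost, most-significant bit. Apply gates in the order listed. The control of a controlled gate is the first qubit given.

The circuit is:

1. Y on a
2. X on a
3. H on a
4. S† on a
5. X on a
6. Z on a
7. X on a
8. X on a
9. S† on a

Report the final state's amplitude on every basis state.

The final amplitudes are sqrt(2)/2 on |0>, -sqrt(2)/2 on |1>.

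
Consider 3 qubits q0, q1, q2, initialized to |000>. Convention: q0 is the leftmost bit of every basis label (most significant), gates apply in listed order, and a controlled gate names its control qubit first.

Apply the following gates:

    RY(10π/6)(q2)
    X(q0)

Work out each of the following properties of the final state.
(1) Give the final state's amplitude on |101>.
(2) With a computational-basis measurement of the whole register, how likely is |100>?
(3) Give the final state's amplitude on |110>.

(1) The final state's coefficient on |101> equals 1/2.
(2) Outcome |100> occurs with probability 3/4.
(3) The final state's coefficient on |110> equals 0.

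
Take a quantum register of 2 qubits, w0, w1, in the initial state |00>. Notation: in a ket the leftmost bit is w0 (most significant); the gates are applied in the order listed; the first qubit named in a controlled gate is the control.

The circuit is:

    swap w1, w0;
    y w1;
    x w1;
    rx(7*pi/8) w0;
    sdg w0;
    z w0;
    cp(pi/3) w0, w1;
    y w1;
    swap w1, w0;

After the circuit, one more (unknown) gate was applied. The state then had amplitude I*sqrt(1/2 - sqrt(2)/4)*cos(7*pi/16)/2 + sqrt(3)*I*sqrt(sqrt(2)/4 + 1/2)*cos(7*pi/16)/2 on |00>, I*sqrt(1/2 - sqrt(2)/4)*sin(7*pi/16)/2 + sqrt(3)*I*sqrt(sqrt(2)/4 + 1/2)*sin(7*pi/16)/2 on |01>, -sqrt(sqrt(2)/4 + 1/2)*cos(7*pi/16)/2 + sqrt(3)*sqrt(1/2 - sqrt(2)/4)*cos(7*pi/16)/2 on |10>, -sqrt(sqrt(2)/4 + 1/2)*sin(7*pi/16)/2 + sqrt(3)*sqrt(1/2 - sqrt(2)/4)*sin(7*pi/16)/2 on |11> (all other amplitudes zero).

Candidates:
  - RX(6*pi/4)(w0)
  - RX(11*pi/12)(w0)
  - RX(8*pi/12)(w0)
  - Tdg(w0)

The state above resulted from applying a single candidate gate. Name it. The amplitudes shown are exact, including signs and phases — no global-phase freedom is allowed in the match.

The applied gate was RX(11*pi/12)(w0).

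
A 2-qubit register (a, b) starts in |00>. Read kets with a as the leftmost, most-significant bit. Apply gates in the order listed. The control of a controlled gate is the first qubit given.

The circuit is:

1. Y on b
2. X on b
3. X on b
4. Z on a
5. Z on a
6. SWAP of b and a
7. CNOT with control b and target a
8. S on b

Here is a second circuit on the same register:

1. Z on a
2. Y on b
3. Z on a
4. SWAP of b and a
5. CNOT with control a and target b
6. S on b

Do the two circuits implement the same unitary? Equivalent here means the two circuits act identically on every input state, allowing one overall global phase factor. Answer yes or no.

No: there is an input state on which the two circuits produce genuinely different outputs (not merely differing by a phase).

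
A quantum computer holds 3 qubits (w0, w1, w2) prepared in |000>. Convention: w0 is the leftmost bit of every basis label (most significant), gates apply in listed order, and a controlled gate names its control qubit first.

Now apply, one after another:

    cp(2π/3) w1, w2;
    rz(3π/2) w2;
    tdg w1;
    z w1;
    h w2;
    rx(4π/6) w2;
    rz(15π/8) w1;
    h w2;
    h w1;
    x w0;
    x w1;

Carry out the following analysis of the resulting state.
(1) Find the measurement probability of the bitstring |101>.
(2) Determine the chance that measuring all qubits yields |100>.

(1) A full measurement returns |101> with probability 0.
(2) Outcome |100> occurs with probability 1/2.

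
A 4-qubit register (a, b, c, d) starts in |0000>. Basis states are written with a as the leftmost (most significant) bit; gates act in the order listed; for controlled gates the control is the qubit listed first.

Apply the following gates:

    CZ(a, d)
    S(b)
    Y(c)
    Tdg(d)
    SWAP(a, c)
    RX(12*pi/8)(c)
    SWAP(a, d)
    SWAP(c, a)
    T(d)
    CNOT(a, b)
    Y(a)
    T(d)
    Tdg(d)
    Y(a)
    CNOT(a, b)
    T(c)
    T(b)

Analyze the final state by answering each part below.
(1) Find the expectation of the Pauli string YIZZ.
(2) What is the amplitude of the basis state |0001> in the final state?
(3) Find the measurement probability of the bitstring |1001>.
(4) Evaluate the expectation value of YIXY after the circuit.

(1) The expectation value of YIZZ is -1.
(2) |0001> carries amplitude -sqrt(2)*exp(3*I*pi/4)/2 in the final state.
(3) Outcome |1001> occurs with probability 1/2.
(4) The expectation value of YIXY is 0.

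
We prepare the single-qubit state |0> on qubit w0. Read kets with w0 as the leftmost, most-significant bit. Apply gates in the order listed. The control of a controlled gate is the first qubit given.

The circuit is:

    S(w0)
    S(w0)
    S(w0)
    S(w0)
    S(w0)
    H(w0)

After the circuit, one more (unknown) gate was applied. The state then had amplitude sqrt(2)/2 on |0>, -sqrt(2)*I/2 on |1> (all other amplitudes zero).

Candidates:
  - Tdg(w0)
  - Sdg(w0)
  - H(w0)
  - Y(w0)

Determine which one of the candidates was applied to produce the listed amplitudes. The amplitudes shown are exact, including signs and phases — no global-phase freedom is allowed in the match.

The applied gate was Sdg(w0). Key observation: the block from step 2 through step 5 cancels to the identity and can be dropped.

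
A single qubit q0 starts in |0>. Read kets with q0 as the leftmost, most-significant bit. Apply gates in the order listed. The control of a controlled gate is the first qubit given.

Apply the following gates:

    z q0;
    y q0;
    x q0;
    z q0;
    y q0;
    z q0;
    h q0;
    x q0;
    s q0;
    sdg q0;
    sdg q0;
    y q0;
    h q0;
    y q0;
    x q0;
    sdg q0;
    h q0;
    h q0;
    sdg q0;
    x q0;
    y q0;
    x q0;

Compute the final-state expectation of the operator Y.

In the final state, Y has expectation -1.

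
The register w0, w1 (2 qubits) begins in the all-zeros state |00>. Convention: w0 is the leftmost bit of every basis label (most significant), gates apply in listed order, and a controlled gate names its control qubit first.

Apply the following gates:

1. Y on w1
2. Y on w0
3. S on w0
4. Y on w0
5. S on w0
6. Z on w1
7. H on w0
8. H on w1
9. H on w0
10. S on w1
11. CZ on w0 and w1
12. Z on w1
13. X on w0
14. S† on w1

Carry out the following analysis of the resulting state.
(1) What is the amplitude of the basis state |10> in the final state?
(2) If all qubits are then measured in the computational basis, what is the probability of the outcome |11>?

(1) The amplitude on |10> is sqrt(2)/2.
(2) A full measurement returns |11> with probability 1/2.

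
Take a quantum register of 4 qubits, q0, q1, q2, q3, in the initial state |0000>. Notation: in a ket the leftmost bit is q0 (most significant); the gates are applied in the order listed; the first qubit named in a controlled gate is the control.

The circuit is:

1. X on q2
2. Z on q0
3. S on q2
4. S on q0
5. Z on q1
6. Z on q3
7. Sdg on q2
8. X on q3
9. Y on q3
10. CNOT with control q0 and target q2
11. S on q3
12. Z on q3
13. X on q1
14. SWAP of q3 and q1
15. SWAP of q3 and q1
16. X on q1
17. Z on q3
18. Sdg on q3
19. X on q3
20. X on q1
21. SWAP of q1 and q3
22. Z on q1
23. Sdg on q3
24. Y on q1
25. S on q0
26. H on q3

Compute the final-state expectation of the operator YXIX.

The expectation value of YXIX is 0. Key observation: steps 11-18 multiply out to the identity, so the circuit reduces to the remaining gates.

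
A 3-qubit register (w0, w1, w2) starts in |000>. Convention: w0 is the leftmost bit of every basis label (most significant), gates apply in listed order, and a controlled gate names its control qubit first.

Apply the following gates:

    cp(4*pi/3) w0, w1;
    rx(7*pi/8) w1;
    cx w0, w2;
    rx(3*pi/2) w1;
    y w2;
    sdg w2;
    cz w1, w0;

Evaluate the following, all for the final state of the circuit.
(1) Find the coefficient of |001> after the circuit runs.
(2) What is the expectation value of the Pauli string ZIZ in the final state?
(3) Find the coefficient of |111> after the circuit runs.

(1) The final state's coefficient on |001> equals -sin(5*pi/16).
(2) The observable ZIZ averages to -1.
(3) The final state's coefficient on |111> equals 0.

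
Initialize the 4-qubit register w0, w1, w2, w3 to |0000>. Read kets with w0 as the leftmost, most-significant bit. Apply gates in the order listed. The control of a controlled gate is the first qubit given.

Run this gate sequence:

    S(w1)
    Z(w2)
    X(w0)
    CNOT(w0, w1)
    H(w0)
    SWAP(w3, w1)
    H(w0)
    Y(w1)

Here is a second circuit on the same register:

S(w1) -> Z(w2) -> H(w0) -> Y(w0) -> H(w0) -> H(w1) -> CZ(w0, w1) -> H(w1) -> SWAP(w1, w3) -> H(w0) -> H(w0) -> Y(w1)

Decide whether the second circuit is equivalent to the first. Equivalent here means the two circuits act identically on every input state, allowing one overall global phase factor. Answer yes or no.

No, they are not equivalent — no single phase factor reconciles the two unitaries.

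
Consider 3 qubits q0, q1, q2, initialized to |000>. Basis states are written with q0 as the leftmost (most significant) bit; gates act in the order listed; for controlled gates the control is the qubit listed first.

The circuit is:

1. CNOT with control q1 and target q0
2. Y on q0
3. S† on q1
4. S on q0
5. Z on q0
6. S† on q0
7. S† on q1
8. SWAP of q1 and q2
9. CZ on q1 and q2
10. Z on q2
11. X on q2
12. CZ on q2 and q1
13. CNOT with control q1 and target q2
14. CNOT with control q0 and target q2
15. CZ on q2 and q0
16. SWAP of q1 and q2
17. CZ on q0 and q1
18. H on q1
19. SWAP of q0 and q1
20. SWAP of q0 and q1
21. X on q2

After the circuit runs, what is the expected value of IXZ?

In the final state, IXZ has expectation -1.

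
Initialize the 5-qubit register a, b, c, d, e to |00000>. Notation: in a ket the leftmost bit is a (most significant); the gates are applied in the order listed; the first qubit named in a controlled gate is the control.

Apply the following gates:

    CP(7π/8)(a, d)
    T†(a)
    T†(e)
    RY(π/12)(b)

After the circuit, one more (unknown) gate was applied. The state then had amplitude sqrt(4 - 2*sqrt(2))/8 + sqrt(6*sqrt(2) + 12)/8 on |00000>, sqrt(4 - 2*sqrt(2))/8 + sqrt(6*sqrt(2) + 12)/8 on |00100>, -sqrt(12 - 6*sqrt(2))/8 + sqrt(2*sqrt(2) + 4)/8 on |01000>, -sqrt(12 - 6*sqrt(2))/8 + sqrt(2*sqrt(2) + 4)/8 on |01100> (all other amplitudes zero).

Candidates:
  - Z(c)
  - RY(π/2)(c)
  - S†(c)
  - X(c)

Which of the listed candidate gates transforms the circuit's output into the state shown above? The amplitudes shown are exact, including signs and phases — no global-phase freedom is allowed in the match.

The unique candidate consistent with the amplitudes is RY(π/2)(c).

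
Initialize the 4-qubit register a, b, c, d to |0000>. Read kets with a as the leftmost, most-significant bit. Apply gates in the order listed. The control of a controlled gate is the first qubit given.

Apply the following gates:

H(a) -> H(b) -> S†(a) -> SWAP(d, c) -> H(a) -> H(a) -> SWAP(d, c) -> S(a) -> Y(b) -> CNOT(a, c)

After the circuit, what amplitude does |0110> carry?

|0110> carries amplitude 0 in the final state.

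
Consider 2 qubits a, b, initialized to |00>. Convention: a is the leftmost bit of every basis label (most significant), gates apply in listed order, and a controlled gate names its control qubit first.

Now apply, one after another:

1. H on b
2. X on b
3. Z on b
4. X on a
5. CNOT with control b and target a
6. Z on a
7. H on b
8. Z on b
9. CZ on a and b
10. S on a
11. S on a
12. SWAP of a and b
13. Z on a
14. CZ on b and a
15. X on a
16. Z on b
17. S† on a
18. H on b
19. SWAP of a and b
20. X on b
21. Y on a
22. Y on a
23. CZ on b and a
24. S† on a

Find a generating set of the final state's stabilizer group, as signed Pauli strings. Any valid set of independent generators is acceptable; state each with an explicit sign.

The stabilizer group can be generated by +XX, +ZZ, among other valid generating sets.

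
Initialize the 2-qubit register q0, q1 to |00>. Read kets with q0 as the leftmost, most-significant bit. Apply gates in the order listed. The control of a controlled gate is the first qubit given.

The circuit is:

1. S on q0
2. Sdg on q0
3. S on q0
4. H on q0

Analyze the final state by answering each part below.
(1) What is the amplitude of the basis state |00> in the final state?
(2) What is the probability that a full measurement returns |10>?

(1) The final state's coefficient on |00> equals sqrt(2)/2. Key observation: gates 1-2 undo each other exactly, leaving only the rest of the circuit to track.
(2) A full measurement returns |10> with probability 1/2.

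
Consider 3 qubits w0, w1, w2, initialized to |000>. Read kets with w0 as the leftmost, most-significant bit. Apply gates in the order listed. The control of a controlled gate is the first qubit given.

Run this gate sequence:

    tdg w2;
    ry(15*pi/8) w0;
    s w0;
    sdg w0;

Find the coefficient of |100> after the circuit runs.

The final state's coefficient on |100> equals sin(pi/16). Key observation: steps 3-4 multiply out to the identity, so the circuit reduces to the remaining gates.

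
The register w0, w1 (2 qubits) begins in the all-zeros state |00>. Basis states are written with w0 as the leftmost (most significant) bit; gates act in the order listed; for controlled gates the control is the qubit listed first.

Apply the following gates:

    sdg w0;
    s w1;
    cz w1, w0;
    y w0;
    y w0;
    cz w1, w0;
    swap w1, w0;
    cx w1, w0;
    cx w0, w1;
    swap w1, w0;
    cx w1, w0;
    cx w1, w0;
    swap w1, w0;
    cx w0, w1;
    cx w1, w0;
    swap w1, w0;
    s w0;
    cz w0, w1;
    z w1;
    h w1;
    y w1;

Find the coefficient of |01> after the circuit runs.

|01> carries amplitude sqrt(2)*I/2 in the final state. Key observation: gates 9-14 undo each other exactly, leaving only the rest of the circuit to track.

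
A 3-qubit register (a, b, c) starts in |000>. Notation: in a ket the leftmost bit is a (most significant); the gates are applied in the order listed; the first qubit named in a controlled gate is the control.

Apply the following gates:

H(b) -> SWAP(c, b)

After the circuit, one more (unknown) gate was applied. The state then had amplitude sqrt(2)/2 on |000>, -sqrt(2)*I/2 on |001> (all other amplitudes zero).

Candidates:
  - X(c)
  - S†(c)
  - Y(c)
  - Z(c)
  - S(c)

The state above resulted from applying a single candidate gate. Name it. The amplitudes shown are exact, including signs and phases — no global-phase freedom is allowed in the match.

It was S†(c) that produced the state shown.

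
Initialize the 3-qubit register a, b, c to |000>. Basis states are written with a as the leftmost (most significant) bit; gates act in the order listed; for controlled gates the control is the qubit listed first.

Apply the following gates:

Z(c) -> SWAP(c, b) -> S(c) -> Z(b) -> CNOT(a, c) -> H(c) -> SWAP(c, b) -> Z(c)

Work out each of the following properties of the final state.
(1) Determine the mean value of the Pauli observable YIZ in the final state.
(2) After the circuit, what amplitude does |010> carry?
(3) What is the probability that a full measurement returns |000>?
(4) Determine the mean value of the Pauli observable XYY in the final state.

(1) The expectation value of YIZ is 0.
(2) The final state's coefficient on |010> equals sqrt(2)/2.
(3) The probability of measuring |000> is 1/2.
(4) In the final state, XYY has expectation 0.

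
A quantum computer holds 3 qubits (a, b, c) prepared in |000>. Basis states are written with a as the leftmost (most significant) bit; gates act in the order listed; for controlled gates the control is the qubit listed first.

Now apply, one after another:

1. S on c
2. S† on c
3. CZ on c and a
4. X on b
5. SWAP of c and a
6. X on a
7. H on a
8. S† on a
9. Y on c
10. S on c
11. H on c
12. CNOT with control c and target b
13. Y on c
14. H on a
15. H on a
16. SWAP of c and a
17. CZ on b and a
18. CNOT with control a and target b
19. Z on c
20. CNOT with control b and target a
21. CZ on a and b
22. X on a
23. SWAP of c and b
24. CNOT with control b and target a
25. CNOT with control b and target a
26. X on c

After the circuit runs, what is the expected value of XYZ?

In the final state, XYZ has expectation -1. Key observation: gates 14-15 undo each other exactly, leaving only the rest of the circuit to track.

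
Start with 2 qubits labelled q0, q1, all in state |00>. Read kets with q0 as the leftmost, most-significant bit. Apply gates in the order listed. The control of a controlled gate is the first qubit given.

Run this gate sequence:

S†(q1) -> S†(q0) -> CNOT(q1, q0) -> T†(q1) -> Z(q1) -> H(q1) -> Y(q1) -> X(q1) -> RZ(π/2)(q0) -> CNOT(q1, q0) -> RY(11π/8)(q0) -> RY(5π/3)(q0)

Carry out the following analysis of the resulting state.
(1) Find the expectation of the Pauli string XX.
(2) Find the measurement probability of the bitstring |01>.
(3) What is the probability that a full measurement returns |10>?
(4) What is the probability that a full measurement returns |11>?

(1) The observable XX averages to sqrt(2 - sqrt(2))/4 + sqrt(3*sqrt(2) + 6)/4.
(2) Outcome |01> occurs with probability sqrt(2 - sqrt(2))/16 + sqrt(3*sqrt(2) + 6)/16 + 1/4.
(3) The probability of measuring |10> is sqrt(2 - sqrt(2))/16 + sqrt(3*sqrt(2) + 6)/16 + 1/4.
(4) The probability of measuring |11> is -sqrt(3*sqrt(2) + 6)/16 - sqrt(2 - sqrt(2))/16 + 1/4.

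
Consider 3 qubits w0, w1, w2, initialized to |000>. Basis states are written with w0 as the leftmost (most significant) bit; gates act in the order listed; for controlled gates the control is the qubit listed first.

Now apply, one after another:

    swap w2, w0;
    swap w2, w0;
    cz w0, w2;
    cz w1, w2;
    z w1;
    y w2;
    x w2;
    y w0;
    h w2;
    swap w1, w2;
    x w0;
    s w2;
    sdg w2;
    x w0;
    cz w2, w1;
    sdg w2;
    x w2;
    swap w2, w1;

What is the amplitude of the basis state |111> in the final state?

The amplitude on |111> is -sqrt(2)/2.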